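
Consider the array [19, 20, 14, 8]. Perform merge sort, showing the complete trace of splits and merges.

Merge sort trace:

Split: [19, 20, 14, 8] -> [19, 20] and [14, 8]
  Split: [19, 20] -> [19] and [20]
  Merge: [19] + [20] -> [19, 20]
  Split: [14, 8] -> [14] and [8]
  Merge: [14] + [8] -> [8, 14]
Merge: [19, 20] + [8, 14] -> [8, 14, 19, 20]

Final sorted array: [8, 14, 19, 20]

The merge sort proceeds by recursively splitting the array and merging sorted halves.
After all merges, the sorted array is [8, 14, 19, 20].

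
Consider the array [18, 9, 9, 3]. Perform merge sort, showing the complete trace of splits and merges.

Merge sort trace:

Split: [18, 9, 9, 3] -> [18, 9] and [9, 3]
  Split: [18, 9] -> [18] and [9]
  Merge: [18] + [9] -> [9, 18]
  Split: [9, 3] -> [9] and [3]
  Merge: [9] + [3] -> [3, 9]
Merge: [9, 18] + [3, 9] -> [3, 9, 9, 18]

Final sorted array: [3, 9, 9, 18]

The merge sort proceeds by recursively splitting the array and merging sorted halves.
After all merges, the sorted array is [3, 9, 9, 18].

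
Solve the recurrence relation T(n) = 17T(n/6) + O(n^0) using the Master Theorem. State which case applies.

Master Theorem for T(n) = 17T(n/6) + O(n^0):

a = 17, b = 6, c = 0
log_b(a) = log_6(17) = 1.5812

Case 1: c = 0 < log_6(17) = 1.5812
T(n) = O(n^(log_6 17))

For T(n) = 17T(n/6) + O(n^0): log_6(17) = 1.5812. This is Case 1 of the Master Theorem (c < log_b(a), work dominated by leaves), giving O(n^(log_6 17)).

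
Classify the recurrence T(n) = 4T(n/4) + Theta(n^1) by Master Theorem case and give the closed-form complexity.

Master Theorem for T(n) = 4T(n/4) + O(n^1):

a = 4, b = 4, c = 1
log_b(a) = log_4(4) = 1.0000

Case 2: c = 1 = log_4(4) = 1.0000
T(n) = O(n^1 log n) = O(n log n)

For T(n) = 4T(n/4) + O(n^1): log_4(4) = 1.0000. This is Case 2 of the Master Theorem (c = log_b(a), equal work at all levels), giving O(n log n).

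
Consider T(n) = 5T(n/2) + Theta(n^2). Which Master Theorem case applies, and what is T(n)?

Master Theorem for T(n) = 5T(n/2) + O(n^2):

a = 5, b = 2, c = 2
log_b(a) = log_2(5) = 2.3219

Case 1: c = 2 < log_2(5) = 2.3219
T(n) = O(n^(log_2 5))

For T(n) = 5T(n/2) + O(n^2): log_2(5) = 2.3219. This is Case 1 of the Master Theorem (c < log_b(a), work dominated by leaves), giving O(n^(log_2 5)).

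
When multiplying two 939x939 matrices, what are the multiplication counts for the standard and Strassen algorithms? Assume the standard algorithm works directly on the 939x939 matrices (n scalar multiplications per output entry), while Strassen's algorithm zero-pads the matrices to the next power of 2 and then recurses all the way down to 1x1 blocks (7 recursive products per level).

Matrix multiplication for 939x939 matrices:

Strassen's algorithm requires power-of-2 dimensions. Pad 939x939 to 1024x1024 (next power of 2).

Standard algorithm: 939^3 = 827936019 multiplications
Strassen's algorithm: 7^(log2(1024)) = 7^10 = 282475249 multiplications
Savings: 827936019 - 282475249 = 545460770 multiplications

Standard: 827936019 multiplications (939^3). Strassen: 282475249 multiplications (7^10, after padding to 1024x1024). Strassen reduces 8 recursive multiplications to 7 at each level.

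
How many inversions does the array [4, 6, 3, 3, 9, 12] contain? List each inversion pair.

Finding inversions in [4, 6, 3, 3, 9, 12]:

(0, 2): arr[0]=4 > arr[2]=3
(0, 3): arr[0]=4 > arr[3]=3
(1, 2): arr[1]=6 > arr[2]=3
(1, 3): arr[1]=6 > arr[3]=3

Total inversions: 4

The array has 4 inversion(s): (0,2), (0,3), (1,2), (1,3). Each pair (i,j) satisfies i < j and arr[i] > arr[j].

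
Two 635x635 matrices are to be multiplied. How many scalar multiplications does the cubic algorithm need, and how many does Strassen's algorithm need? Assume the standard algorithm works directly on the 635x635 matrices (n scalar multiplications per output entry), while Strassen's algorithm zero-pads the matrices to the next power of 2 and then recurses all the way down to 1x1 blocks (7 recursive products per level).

Matrix multiplication for 635x635 matrices:

Strassen's algorithm requires power-of-2 dimensions. Pad 635x635 to 1024x1024 (next power of 2).

Standard algorithm: 635^3 = 256047875 multiplications
Strassen's algorithm: 7^(log2(1024)) = 7^10 = 282475249 multiplications
Difference: 256047875 - 282475249 = -26427374 (Strassen uses MORE here due to padding overhead — for small or just-over-power-of-2 n, padding can outweigh the per-level savings)

Standard: 256047875 multiplications (635^3). Strassen: 282475249 multiplications (7^10, after padding to 1024x1024). Strassen reduces 8 recursive multiplications to 7 at each level.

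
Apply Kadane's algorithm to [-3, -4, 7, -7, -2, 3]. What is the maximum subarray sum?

Using Kadane's algorithm on [-3, -4, 7, -7, -2, 3]:

Scanning through the array:
Position 1 (value -4): max_ending_here = -4, max_so_far = -3
Position 2 (value 7): max_ending_here = 7, max_so_far = 7
Position 3 (value -7): max_ending_here = 0, max_so_far = 7
Position 4 (value -2): max_ending_here = -2, max_so_far = 7
Position 5 (value 3): max_ending_here = 3, max_so_far = 7

Maximum subarray: [7]
Maximum sum: 7

The maximum subarray is [7] with sum 7. This subarray runs from index 2 to index 2.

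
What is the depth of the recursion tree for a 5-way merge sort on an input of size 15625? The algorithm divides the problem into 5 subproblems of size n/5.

For divide and conquer with division factor 5:

Problem sizes at each level:
Level 0: 15625
Level 1: 3125
Level 2: 625
Level 3: 125
Level 4: 25
Level 5: 5
Level 6: 1

The root is level 0 and the size-1 base case is level 6 (the tree spans levels 0 through 6, i.e. 7 levels counting the root), so the depth is the number of divisions: log_5(15625) = 6

The recursion tree depth is log_5(15625) = 6. At each level, the problem size is divided by 5, so it takes 6 divisions to reduce to a base case of size 1. The algorithm makes 5 recursive calls at each level.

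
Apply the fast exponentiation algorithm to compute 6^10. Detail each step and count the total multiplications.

Computing 6^10 by squaring (build up from 6^1; each line after the first costs one multiplication):

6^1 = 6
6^2 = (6^1)^2 = 6^2 = 36
6^4 = (6^2)^2 = 36^2 = 1296
6^5 = 6 * 6^4 = 6 * 1296 = 7776
6^10 = (6^5)^2 = 7776^2 = 60466176

Result: 60466176
Multiplications needed: 4 (4 lines after 6^1)

6^10 = 60466176. Using exponentiation by squaring, this requires 4 multiplications. The key idea: if the exponent is even, square the half-power; if odd, multiply by the base once.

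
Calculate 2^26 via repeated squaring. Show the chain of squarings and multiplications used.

Computing 2^26 by squaring (build up from 2^1; each line after the first costs one multiplication):

2^1 = 2
2^2 = (2^1)^2 = 2^2 = 4
2^3 = 2 * 2^2 = 2 * 4 = 8
2^6 = (2^3)^2 = 8^2 = 64
2^12 = (2^6)^2 = 64^2 = 4096
2^13 = 2 * 2^12 = 2 * 4096 = 8192
2^26 = (2^13)^2 = 8192^2 = 67108864

Result: 67108864
Multiplications needed: 6 (6 lines after 2^1)

2^26 = 67108864. Using exponentiation by squaring, this requires 6 multiplications. The key idea: if the exponent is even, square the half-power; if odd, multiply by the base once.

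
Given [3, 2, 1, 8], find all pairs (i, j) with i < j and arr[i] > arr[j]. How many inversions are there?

Finding inversions in [3, 2, 1, 8]:

(0, 1): arr[0]=3 > arr[1]=2
(0, 2): arr[0]=3 > arr[2]=1
(1, 2): arr[1]=2 > arr[2]=1

Total inversions: 3

The array has 3 inversion(s): (0,1), (0,2), (1,2). Each pair (i,j) satisfies i < j and arr[i] > arr[j].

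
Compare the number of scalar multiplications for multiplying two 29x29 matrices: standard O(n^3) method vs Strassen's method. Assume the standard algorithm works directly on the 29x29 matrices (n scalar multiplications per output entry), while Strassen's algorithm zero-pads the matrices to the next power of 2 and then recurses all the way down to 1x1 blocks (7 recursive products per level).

Matrix multiplication for 29x29 matrices:

Strassen's algorithm requires power-of-2 dimensions. Pad 29x29 to 32x32 (next power of 2).

Standard algorithm: 29^3 = 24389 multiplications
Strassen's algorithm: 7^(log2(32)) = 7^5 = 16807 multiplications
Savings: 24389 - 16807 = 7582 multiplications

Standard: 24389 multiplications (29^3). Strassen: 16807 multiplications (7^5, after padding to 32x32). Strassen reduces 8 recursive multiplications to 7 at each level.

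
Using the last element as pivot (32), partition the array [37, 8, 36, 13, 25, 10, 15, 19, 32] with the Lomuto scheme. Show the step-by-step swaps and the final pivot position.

Lomuto partition with pivot = 32:

Initial array: [37, 8, 36, 13, 25, 10, 15, 19, 32]

arr[0]=37 > 32: no swap
arr[1]=8 <= 32: swap with position 0, array becomes [8, 37, 36, 13, 25, 10, 15, 19, 32]
arr[2]=36 > 32: no swap
arr[3]=13 <= 32: swap with position 1, array becomes [8, 13, 36, 37, 25, 10, 15, 19, 32]
arr[4]=25 <= 32: swap with position 2, array becomes [8, 13, 25, 37, 36, 10, 15, 19, 32]
arr[5]=10 <= 32: swap with position 3, array becomes [8, 13, 25, 10, 36, 37, 15, 19, 32]
arr[6]=15 <= 32: swap with position 4, array becomes [8, 13, 25, 10, 15, 37, 36, 19, 32]
arr[7]=19 <= 32: swap with position 5, array becomes [8, 13, 25, 10, 15, 19, 36, 37, 32]

Place pivot at position 6: [8, 13, 25, 10, 15, 19, 32, 37, 36]
Pivot position: 6

After partitioning with pivot 32, the array becomes [8, 13, 25, 10, 15, 19, 32, 37, 36]. The pivot is placed at index 6. All elements to the left of the pivot are <= 32, and all elements to the right are > 32.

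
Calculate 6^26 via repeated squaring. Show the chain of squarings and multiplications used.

Computing 6^26 by squaring (build up from 6^1; each line after the first costs one multiplication):

6^1 = 6
6^2 = (6^1)^2 = 6^2 = 36
6^3 = 6 * 6^2 = 6 * 36 = 216
6^6 = (6^3)^2 = 216^2 = 46656
6^12 = (6^6)^2 = 46656^2 = 2176782336
6^13 = 6 * 6^12 = 6 * 2176782336 = 13060694016
6^26 = (6^13)^2 = 13060694016^2 = 170581728179578208256

Result: 170581728179578208256
Multiplications needed: 6 (6 lines after 6^1)

6^26 = 170581728179578208256. Using exponentiation by squaring, this requires 6 multiplications. The key idea: if the exponent is even, square the half-power; if odd, multiply by the base once.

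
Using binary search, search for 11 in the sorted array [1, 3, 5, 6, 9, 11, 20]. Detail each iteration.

Binary search for 11 in [1, 3, 5, 6, 9, 11, 20]:

lo=0, hi=6, mid=3, arr[mid]=6 -> 6 < 11, search right half
lo=4, hi=6, mid=5, arr[mid]=11 -> Found target at index 5!

Binary search finds 11 at index 5 after 2 comparisons. The search repeatedly halves the search space by comparing with the middle element.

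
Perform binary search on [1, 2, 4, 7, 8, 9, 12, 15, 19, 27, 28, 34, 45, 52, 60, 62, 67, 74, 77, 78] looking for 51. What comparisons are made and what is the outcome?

Binary search for 51 in [1, 2, 4, 7, 8, 9, 12, 15, 19, 27, 28, 34, 45, 52, 60, 62, 67, 74, 77, 78]:

lo=0, hi=19, mid=9, arr[mid]=27 -> 27 < 51, search right half
lo=10, hi=19, mid=14, arr[mid]=60 -> 60 > 51, search left half
lo=10, hi=13, mid=11, arr[mid]=34 -> 34 < 51, search right half
lo=12, hi=13, mid=12, arr[mid]=45 -> 45 < 51, search right half
lo=13, hi=13, mid=13, arr[mid]=52 -> 52 > 51, search left half
lo=13 > hi=12, target 51 not found

Binary search determines that 51 is not in the array after 5 comparisons. The search space was exhausted without finding the target.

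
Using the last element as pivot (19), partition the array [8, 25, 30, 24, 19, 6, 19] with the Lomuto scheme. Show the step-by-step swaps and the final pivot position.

Lomuto partition with pivot = 19:

Initial array: [8, 25, 30, 24, 19, 6, 19]

arr[0]=8 <= 19: swap with position 0, array becomes [8, 25, 30, 24, 19, 6, 19]
arr[1]=25 > 19: no swap
arr[2]=30 > 19: no swap
arr[3]=24 > 19: no swap
arr[4]=19 <= 19: swap with position 1, array becomes [8, 19, 30, 24, 25, 6, 19]
arr[5]=6 <= 19: swap with position 2, array becomes [8, 19, 6, 24, 25, 30, 19]

Place pivot at position 3: [8, 19, 6, 19, 25, 30, 24]
Pivot position: 3

After partitioning with pivot 19, the array becomes [8, 19, 6, 19, 25, 30, 24]. The pivot is placed at index 3. All elements to the left of the pivot are <= 19, and all elements to the right are > 19.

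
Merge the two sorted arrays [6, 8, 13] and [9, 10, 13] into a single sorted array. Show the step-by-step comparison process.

Merging process:

Compare 6 vs 9: take 6 from left. Merged: [6]
Compare 8 vs 9: take 8 from left. Merged: [6, 8]
Compare 13 vs 9: take 9 from right. Merged: [6, 8, 9]
Compare 13 vs 10: take 10 from right. Merged: [6, 8, 9, 10]
Compare 13 vs 13: take 13 from left. Merged: [6, 8, 9, 10, 13]
Append remaining from right: [13]. Merged: [6, 8, 9, 10, 13, 13]

Final merged array: [6, 8, 9, 10, 13, 13]
Total comparisons: 5

The merged array is [6, 8, 9, 10, 13, 13], requiring 5 comparisons. The merge step runs in O(n) time where n is the total number of elements.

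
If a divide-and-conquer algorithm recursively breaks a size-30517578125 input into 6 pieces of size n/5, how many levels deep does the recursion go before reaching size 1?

For divide and conquer with division factor 5:

Problem sizes at each level:
Level 0: 30517578125
Level 1: 6103515625
Level 2: 1220703125
Level 3: 244140625
Level 4: 48828125
Level 5: 9765625
Level 6: 1953125
Level 7: 390625
Level 8: 78125
Level 9: 15625
Level 10: 3125
Level 11: 625
Level 12: 125
Level 13: 25
Level 14: 5
Level 15: 1

The root is level 0 and the size-1 base case is level 15 (the tree spans levels 0 through 15, i.e. 16 levels counting the root), so the depth is the number of divisions: log_5(30517578125) = 15

The recursion tree depth is log_5(30517578125) = 15. At each level, the problem size is divided by 5, so it takes 15 divisions to reduce to a base case of size 1. The algorithm makes 6 recursive calls at each level.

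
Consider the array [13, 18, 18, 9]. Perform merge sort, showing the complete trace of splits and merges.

Merge sort trace:

Split: [13, 18, 18, 9] -> [13, 18] and [18, 9]
  Split: [13, 18] -> [13] and [18]
  Merge: [13] + [18] -> [13, 18]
  Split: [18, 9] -> [18] and [9]
  Merge: [18] + [9] -> [9, 18]
Merge: [13, 18] + [9, 18] -> [9, 13, 18, 18]

Final sorted array: [9, 13, 18, 18]

The merge sort proceeds by recursively splitting the array and merging sorted halves.
After all merges, the sorted array is [9, 13, 18, 18].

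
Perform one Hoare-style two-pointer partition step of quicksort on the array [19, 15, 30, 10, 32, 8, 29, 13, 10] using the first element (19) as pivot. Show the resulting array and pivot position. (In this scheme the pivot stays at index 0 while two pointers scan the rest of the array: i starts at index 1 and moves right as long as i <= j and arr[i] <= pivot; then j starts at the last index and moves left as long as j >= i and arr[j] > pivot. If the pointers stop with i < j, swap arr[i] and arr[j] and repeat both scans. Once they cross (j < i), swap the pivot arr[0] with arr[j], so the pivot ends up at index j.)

Hoare-style two-pointer partition with pivot = 19:

Initial array: [19, 15, 30, 10, 32, 8, 29, 13, 10]

Pointers start at i = 1, j = 8.
i stops at index 2 (arr[2]=30 > 19), j stops at index 8 (arr[8]=10 <= 19): swap arr[2] and arr[8], array becomes [19, 15, 10, 10, 32, 8, 29, 13, 30]
i stops at index 4 (arr[4]=32 > 19), j stops at index 7 (arr[7]=13 <= 19): swap arr[4] and arr[7], array becomes [19, 15, 10, 10, 13, 8, 29, 32, 30]
i ends at 6, j ends at 5: the pointers have crossed (j < i), so scanning stops.

Swap pivot arr[0] with arr[5] to place pivot at position 5: [8, 15, 10, 10, 13, 19, 29, 32, 30]
Pivot position: 5

After partitioning with pivot 19, the array becomes [8, 15, 10, 10, 13, 19, 29, 32, 30]. The pivot is placed at index 5. All elements to the left of the pivot are <= 19, and all elements to the right are > 19.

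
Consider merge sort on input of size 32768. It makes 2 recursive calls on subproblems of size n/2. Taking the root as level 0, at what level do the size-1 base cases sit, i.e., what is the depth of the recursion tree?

For divide and conquer with division factor 2:

Problem sizes at each level:
Level 0: 32768
Level 1: 16384
Level 2: 8192
Level 3: 4096
Level 4: 2048
Level 5: 1024
Level 6: 512
Level 7: 256
Level 8: 128
Level 9: 64
Level 10: 32
Level 11: 16
Level 12: 8
Level 13: 4
Level 14: 2
Level 15: 1

The root is level 0 and the size-1 base case is level 15 (the tree spans levels 0 through 15, i.e. 16 levels counting the root), so the depth is the number of divisions: log_2(32768) = 15

The recursion tree depth is log_2(32768) = 15. At each level, the problem size is divided by 2, so it takes 15 divisions to reduce to a base case of size 1. The algorithm makes 2 recursive calls at each level.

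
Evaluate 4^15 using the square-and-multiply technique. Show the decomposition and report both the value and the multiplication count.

Computing 4^15 by squaring (build up from 4^1; each line after the first costs one multiplication):

4^1 = 4
4^2 = (4^1)^2 = 4^2 = 16
4^3 = 4 * 4^2 = 4 * 16 = 64
4^6 = (4^3)^2 = 64^2 = 4096
4^7 = 4 * 4^6 = 4 * 4096 = 16384
4^14 = (4^7)^2 = 16384^2 = 268435456
4^15 = 4 * 4^14 = 4 * 268435456 = 1073741824

Result: 1073741824
Multiplications needed: 6 (6 lines after 4^1)

4^15 = 1073741824. Using exponentiation by squaring, this requires 6 multiplications. The key idea: if the exponent is even, square the half-power; if odd, multiply by the base once.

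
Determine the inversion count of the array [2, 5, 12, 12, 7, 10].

Finding inversions in [2, 5, 12, 12, 7, 10]:

(2, 4): arr[2]=12 > arr[4]=7
(2, 5): arr[2]=12 > arr[5]=10
(3, 4): arr[3]=12 > arr[4]=7
(3, 5): arr[3]=12 > arr[5]=10

Total inversions: 4

The array has 4 inversion(s): (2,4), (2,5), (3,4), (3,5). Each pair (i,j) satisfies i < j and arr[i] > arr[j].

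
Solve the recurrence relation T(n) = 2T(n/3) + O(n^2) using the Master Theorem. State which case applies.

Master Theorem for T(n) = 2T(n/3) + O(n^2):

a = 2, b = 3, c = 2
log_b(a) = log_3(2) = 0.6309

Case 3: c = 2 > log_3(2) = 0.6309
T(n) = O(n^2) = O(n^2)

For T(n) = 2T(n/3) + O(n^2): log_3(2) = 0.6309. This is Case 3 of the Master Theorem (c > log_b(a), work dominated by root), giving O(n^2).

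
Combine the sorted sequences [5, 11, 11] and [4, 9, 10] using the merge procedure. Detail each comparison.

Merging process:

Compare 5 vs 4: take 4 from right. Merged: [4]
Compare 5 vs 9: take 5 from left. Merged: [4, 5]
Compare 11 vs 9: take 9 from right. Merged: [4, 5, 9]
Compare 11 vs 10: take 10 from right. Merged: [4, 5, 9, 10]
Append remaining from left: [11, 11]. Merged: [4, 5, 9, 10, 11, 11]

Final merged array: [4, 5, 9, 10, 11, 11]
Total comparisons: 4

The merged array is [4, 5, 9, 10, 11, 11], requiring 4 comparisons. The merge step runs in O(n) time where n is the total number of elements.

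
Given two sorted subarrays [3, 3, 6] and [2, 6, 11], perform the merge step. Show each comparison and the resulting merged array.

Merging process:

Compare 3 vs 2: take 2 from right. Merged: [2]
Compare 3 vs 6: take 3 from left. Merged: [2, 3]
Compare 3 vs 6: take 3 from left. Merged: [2, 3, 3]
Compare 6 vs 6: take 6 from left. Merged: [2, 3, 3, 6]
Append remaining from right: [6, 11]. Merged: [2, 3, 3, 6, 6, 11]

Final merged array: [2, 3, 3, 6, 6, 11]
Total comparisons: 4

The merged array is [2, 3, 3, 6, 6, 11], requiring 4 comparisons. The merge step runs in O(n) time where n is the total number of elements.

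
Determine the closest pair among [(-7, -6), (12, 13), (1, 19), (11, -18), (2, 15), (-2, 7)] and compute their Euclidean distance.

Computing all pairwise distances among 6 points:

d((-7, -6), (12, 13)) = 26.8701
d((-7, -6), (1, 19)) = 26.2488
d((-7, -6), (11, -18)) = 21.6333
d((-7, -6), (2, 15)) = 22.8473
d((-7, -6), (-2, 7)) = 13.9284
d((12, 13), (1, 19)) = 12.53
d((12, 13), (11, -18)) = 31.0161
d((12, 13), (2, 15)) = 10.198
d((12, 13), (-2, 7)) = 15.2315
d((1, 19), (11, -18)) = 38.3275
d((1, 19), (2, 15)) = 4.1231 <-- minimum
d((1, 19), (-2, 7)) = 12.3693
d((11, -18), (2, 15)) = 34.2053
d((11, -18), (-2, 7)) = 28.178
d((2, 15), (-2, 7)) = 8.9443

Closest pair: (1, 19) and (2, 15) with distance 4.1231

The closest pair is (1, 19) and (2, 15) with Euclidean distance 4.1231. For 6 points, brute-force pairwise comparison is shown above. For large n, the divide-and-conquer algorithm (sort by x, recurse on halves, check the dividing strip) achieves O(n log n).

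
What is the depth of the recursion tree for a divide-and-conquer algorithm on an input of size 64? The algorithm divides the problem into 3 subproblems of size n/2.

For divide and conquer with division factor 2:

Problem sizes at each level:
Level 0: 64
Level 1: 32
Level 2: 16
Level 3: 8
Level 4: 4
Level 5: 2
Level 6: 1

The root is level 0 and the size-1 base case is level 6 (the tree spans levels 0 through 6, i.e. 7 levels counting the root), so the depth is the number of divisions: log_2(64) = 6

The recursion tree depth is log_2(64) = 6. At each level, the problem size is divided by 2, so it takes 6 divisions to reduce to a base case of size 1. The algorithm makes 3 recursive calls at each level.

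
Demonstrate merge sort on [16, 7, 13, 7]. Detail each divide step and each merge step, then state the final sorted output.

Merge sort trace:

Split: [16, 7, 13, 7] -> [16, 7] and [13, 7]
  Split: [16, 7] -> [16] and [7]
  Merge: [16] + [7] -> [7, 16]
  Split: [13, 7] -> [13] and [7]
  Merge: [13] + [7] -> [7, 13]
Merge: [7, 16] + [7, 13] -> [7, 7, 13, 16]

Final sorted array: [7, 7, 13, 16]

The merge sort proceeds by recursively splitting the array and merging sorted halves.
After all merges, the sorted array is [7, 7, 13, 16].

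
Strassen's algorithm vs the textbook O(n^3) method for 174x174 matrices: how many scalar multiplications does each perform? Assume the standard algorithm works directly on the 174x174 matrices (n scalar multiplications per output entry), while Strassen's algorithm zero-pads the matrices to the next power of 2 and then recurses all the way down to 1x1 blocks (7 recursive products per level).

Matrix multiplication for 174x174 matrices:

Strassen's algorithm requires power-of-2 dimensions. Pad 174x174 to 256x256 (next power of 2).

Standard algorithm: 174^3 = 5268024 multiplications
Strassen's algorithm: 7^(log2(256)) = 7^8 = 5764801 multiplications
Difference: 5268024 - 5764801 = -496777 (Strassen uses MORE here due to padding overhead — for small or just-over-power-of-2 n, padding can outweigh the per-level savings)

Standard: 5268024 multiplications (174^3). Strassen: 5764801 multiplications (7^8, after padding to 256x256). Strassen reduces 8 recursive multiplications to 7 at each level.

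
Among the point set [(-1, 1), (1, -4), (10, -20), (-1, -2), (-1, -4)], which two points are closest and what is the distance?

Computing all pairwise distances among 5 points:

d((-1, 1), (1, -4)) = 5.3852
d((-1, 1), (10, -20)) = 23.7065
d((-1, 1), (-1, -2)) = 3.0
d((-1, 1), (-1, -4)) = 5.0
d((1, -4), (10, -20)) = 18.3576
d((1, -4), (-1, -2)) = 2.8284
d((1, -4), (-1, -4)) = 2.0 <-- minimum
d((10, -20), (-1, -2)) = 21.095
d((10, -20), (-1, -4)) = 19.4165
d((-1, -2), (-1, -4)) = 2.0 <-- minimum

Minimum distance: 2.0 (tie among 2 pairs: (1, -4) and (-1, -4); (-1, -2) and (-1, -4))

The minimum Euclidean distance is 2.0. There is a tie: 2 pairs achieve this minimum — (1, -4) and (-1, -4); (-1, -2) and (-1, -4). Any of these is a valid closest pair. For 5 points, brute-force pairwise comparison is shown above. For large n, the divide-and-conquer algorithm (sort by x, recurse on halves, check the dividing strip) achieves O(n log n).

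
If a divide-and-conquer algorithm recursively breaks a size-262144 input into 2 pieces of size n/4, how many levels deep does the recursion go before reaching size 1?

For divide and conquer with division factor 4:

Problem sizes at each level:
Level 0: 262144
Level 1: 65536
Level 2: 16384
Level 3: 4096
Level 4: 1024
Level 5: 256
Level 6: 64
Level 7: 16
Level 8: 4
Level 9: 1

The root is level 0 and the size-1 base case is level 9 (the tree spans levels 0 through 9, i.e. 10 levels counting the root), so the depth is the number of divisions: log_4(262144) = 9

The recursion tree depth is log_4(262144) = 9. At each level, the problem size is divided by 4, so it takes 9 divisions to reduce to a base case of size 1. The algorithm makes 2 recursive calls at each level.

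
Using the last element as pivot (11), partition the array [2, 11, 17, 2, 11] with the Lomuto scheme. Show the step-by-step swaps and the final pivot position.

Lomuto partition with pivot = 11:

Initial array: [2, 11, 17, 2, 11]

arr[0]=2 <= 11: swap with position 0, array becomes [2, 11, 17, 2, 11]
arr[1]=11 <= 11: swap with position 1, array becomes [2, 11, 17, 2, 11]
arr[2]=17 > 11: no swap
arr[3]=2 <= 11: swap with position 2, array becomes [2, 11, 2, 17, 11]

Place pivot at position 3: [2, 11, 2, 11, 17]
Pivot position: 3

After partitioning with pivot 11, the array becomes [2, 11, 2, 11, 17]. The pivot is placed at index 3. All elements to the left of the pivot are <= 11, and all elements to the right are > 11.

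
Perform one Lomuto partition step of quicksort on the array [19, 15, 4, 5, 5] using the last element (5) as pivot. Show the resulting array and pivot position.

Lomuto partition with pivot = 5:

Initial array: [19, 15, 4, 5, 5]

arr[0]=19 > 5: no swap
arr[1]=15 > 5: no swap
arr[2]=4 <= 5: swap with position 0, array becomes [4, 15, 19, 5, 5]
arr[3]=5 <= 5: swap with position 1, array becomes [4, 5, 19, 15, 5]

Place pivot at position 2: [4, 5, 5, 15, 19]
Pivot position: 2

After partitioning with pivot 5, the array becomes [4, 5, 5, 15, 19]. The pivot is placed at index 2. All elements to the left of the pivot are <= 5, and all elements to the right are > 5.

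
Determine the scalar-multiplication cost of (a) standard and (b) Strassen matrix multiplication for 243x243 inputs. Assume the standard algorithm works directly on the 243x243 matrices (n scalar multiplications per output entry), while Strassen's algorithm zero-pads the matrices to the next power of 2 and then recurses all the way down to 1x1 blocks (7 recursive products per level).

Matrix multiplication for 243x243 matrices:

Strassen's algorithm requires power-of-2 dimensions. Pad 243x243 to 256x256 (next power of 2).

Standard algorithm: 243^3 = 14348907 multiplications
Strassen's algorithm: 7^(log2(256)) = 7^8 = 5764801 multiplications
Savings: 14348907 - 5764801 = 8584106 multiplications

Standard: 14348907 multiplications (243^3). Strassen: 5764801 multiplications (7^8, after padding to 256x256). Strassen reduces 8 recursive multiplications to 7 at each level.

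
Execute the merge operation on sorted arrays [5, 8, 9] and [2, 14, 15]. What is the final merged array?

Merging process:

Compare 5 vs 2: take 2 from right. Merged: [2]
Compare 5 vs 14: take 5 from left. Merged: [2, 5]
Compare 8 vs 14: take 8 from left. Merged: [2, 5, 8]
Compare 9 vs 14: take 9 from left. Merged: [2, 5, 8, 9]
Append remaining from right: [14, 15]. Merged: [2, 5, 8, 9, 14, 15]

Final merged array: [2, 5, 8, 9, 14, 15]
Total comparisons: 4

The merged array is [2, 5, 8, 9, 14, 15], requiring 4 comparisons. The merge step runs in O(n) time where n is the total number of elements.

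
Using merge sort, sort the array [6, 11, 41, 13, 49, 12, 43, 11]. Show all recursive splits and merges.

Merge sort trace:

Split: [6, 11, 41, 13, 49, 12, 43, 11] -> [6, 11, 41, 13] and [49, 12, 43, 11]
  Split: [6, 11, 41, 13] -> [6, 11] and [41, 13]
    Split: [6, 11] -> [6] and [11]
    Merge: [6] + [11] -> [6, 11]
    Split: [41, 13] -> [41] and [13]
    Merge: [41] + [13] -> [13, 41]
  Merge: [6, 11] + [13, 41] -> [6, 11, 13, 41]
  Split: [49, 12, 43, 11] -> [49, 12] and [43, 11]
    Split: [49, 12] -> [49] and [12]
    Merge: [49] + [12] -> [12, 49]
    Split: [43, 11] -> [43] and [11]
    Merge: [43] + [11] -> [11, 43]
  Merge: [12, 49] + [11, 43] -> [11, 12, 43, 49]
Merge: [6, 11, 13, 41] + [11, 12, 43, 49] -> [6, 11, 11, 12, 13, 41, 43, 49]

Final sorted array: [6, 11, 11, 12, 13, 41, 43, 49]

The merge sort proceeds by recursively splitting the array and merging sorted halves.
After all merges, the sorted array is [6, 11, 11, 12, 13, 41, 43, 49].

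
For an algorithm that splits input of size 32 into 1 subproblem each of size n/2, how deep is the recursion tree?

For divide and conquer with division factor 2:

Problem sizes at each level:
Level 0: 32
Level 1: 16
Level 2: 8
Level 3: 4
Level 4: 2
Level 5: 1

The root is level 0 and the size-1 base case is level 5 (the tree spans levels 0 through 5, i.e. 6 levels counting the root), so the depth is the number of divisions: log_2(32) = 5

The recursion tree depth is log_2(32) = 5. At each level, the problem size is divided by 2, so it takes 5 divisions to reduce to a base case of size 1. The algorithm makes 1 recursive call at each level.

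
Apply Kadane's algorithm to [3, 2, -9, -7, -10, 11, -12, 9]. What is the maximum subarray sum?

Using Kadane's algorithm on [3, 2, -9, -7, -10, 11, -12, 9]:

Scanning through the array:
Position 1 (value 2): max_ending_here = 5, max_so_far = 5
Position 2 (value -9): max_ending_here = -4, max_so_far = 5
Position 3 (value -7): max_ending_here = -7, max_so_far = 5
Position 4 (value -10): max_ending_here = -10, max_so_far = 5
Position 5 (value 11): max_ending_here = 11, max_so_far = 11
Position 6 (value -12): max_ending_here = -1, max_so_far = 11
Position 7 (value 9): max_ending_here = 9, max_so_far = 11

Maximum subarray: [11]
Maximum sum: 11

The maximum subarray is [11] with sum 11. This subarray runs from index 5 to index 5.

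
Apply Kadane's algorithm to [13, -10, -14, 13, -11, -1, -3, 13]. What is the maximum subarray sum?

Using Kadane's algorithm on [13, -10, -14, 13, -11, -1, -3, 13]:

Scanning through the array:
Position 1 (value -10): max_ending_here = 3, max_so_far = 13
Position 2 (value -14): max_ending_here = -11, max_so_far = 13
Position 3 (value 13): max_ending_here = 13, max_so_far = 13
Position 4 (value -11): max_ending_here = 2, max_so_far = 13
Position 5 (value -1): max_ending_here = 1, max_so_far = 13
Position 6 (value -3): max_ending_here = -2, max_so_far = 13
Position 7 (value 13): max_ending_here = 13, max_so_far = 13

Maximum subarray: [13]
Maximum sum: 13

The maximum subarray is [13] with sum 13. This subarray runs from index 0 to index 0.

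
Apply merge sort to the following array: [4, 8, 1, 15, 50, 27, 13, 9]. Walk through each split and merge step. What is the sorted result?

Merge sort trace:

Split: [4, 8, 1, 15, 50, 27, 13, 9] -> [4, 8, 1, 15] and [50, 27, 13, 9]
  Split: [4, 8, 1, 15] -> [4, 8] and [1, 15]
    Split: [4, 8] -> [4] and [8]
    Merge: [4] + [8] -> [4, 8]
    Split: [1, 15] -> [1] and [15]
    Merge: [1] + [15] -> [1, 15]
  Merge: [4, 8] + [1, 15] -> [1, 4, 8, 15]
  Split: [50, 27, 13, 9] -> [50, 27] and [13, 9]
    Split: [50, 27] -> [50] and [27]
    Merge: [50] + [27] -> [27, 50]
    Split: [13, 9] -> [13] and [9]
    Merge: [13] + [9] -> [9, 13]
  Merge: [27, 50] + [9, 13] -> [9, 13, 27, 50]
Merge: [1, 4, 8, 15] + [9, 13, 27, 50] -> [1, 4, 8, 9, 13, 15, 27, 50]

Final sorted array: [1, 4, 8, 9, 13, 15, 27, 50]

The merge sort proceeds by recursively splitting the array and merging sorted halves.
After all merges, the sorted array is [1, 4, 8, 9, 13, 15, 27, 50].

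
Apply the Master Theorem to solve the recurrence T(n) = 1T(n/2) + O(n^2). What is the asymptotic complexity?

Master Theorem for T(n) = 1T(n/2) + O(n^2):

a = 1, b = 2, c = 2
log_b(a) = log_2(1) = 0.0000

Case 3: c = 2 > log_2(1) = 0.0000
T(n) = O(n^2) = O(n^2)

For T(n) = 1T(n/2) + O(n^2): log_2(1) = 0.0000. This is Case 3 of the Master Theorem (c > log_b(a), work dominated by root), giving O(n^2).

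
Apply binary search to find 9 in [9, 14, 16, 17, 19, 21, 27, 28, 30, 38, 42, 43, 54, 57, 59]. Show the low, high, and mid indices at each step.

Binary search for 9 in [9, 14, 16, 17, 19, 21, 27, 28, 30, 38, 42, 43, 54, 57, 59]:

lo=0, hi=14, mid=7, arr[mid]=28 -> 28 > 9, search left half
lo=0, hi=6, mid=3, arr[mid]=17 -> 17 > 9, search left half
lo=0, hi=2, mid=1, arr[mid]=14 -> 14 > 9, search left half
lo=0, hi=0, mid=0, arr[mid]=9 -> Found target at index 0!

Binary search finds 9 at index 0 after 4 comparisons. The search repeatedly halves the search space by comparing with the middle element.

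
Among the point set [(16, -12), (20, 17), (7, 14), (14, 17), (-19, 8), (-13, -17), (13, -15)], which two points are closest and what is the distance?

Computing all pairwise distances among 7 points:

d((16, -12), (20, 17)) = 29.2746
d((16, -12), (7, 14)) = 27.5136
d((16, -12), (14, 17)) = 29.0689
d((16, -12), (-19, 8)) = 40.3113
d((16, -12), (-13, -17)) = 29.4279
d((16, -12), (13, -15)) = 4.2426 <-- minimum
d((20, 17), (7, 14)) = 13.3417
d((20, 17), (14, 17)) = 6.0
d((20, 17), (-19, 8)) = 40.025
d((20, 17), (-13, -17)) = 47.3814
d((20, 17), (13, -15)) = 32.7567
d((7, 14), (14, 17)) = 7.6158
d((7, 14), (-19, 8)) = 26.6833
d((7, 14), (-13, -17)) = 36.8917
d((7, 14), (13, -15)) = 29.6142
d((14, 17), (-19, 8)) = 34.2053
d((14, 17), (-13, -17)) = 43.4166
d((14, 17), (13, -15)) = 32.0156
d((-19, 8), (-13, -17)) = 25.7099
d((-19, 8), (13, -15)) = 39.4081
d((-13, -17), (13, -15)) = 26.0768

Closest pair: (16, -12) and (13, -15) with distance 4.2426

The closest pair is (16, -12) and (13, -15) with Euclidean distance 4.2426. For 7 points, brute-force pairwise comparison is shown above. For large n, the divide-and-conquer algorithm (sort by x, recurse on halves, check the dividing strip) achieves O(n log n).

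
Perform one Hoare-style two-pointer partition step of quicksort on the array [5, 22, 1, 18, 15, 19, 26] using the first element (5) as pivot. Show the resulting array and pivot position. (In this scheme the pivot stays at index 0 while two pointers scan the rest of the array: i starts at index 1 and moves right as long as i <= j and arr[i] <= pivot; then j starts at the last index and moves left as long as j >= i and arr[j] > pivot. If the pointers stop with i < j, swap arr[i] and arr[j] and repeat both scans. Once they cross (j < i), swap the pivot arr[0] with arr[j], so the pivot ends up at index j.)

Hoare-style two-pointer partition with pivot = 5:

Initial array: [5, 22, 1, 18, 15, 19, 26]

Pointers start at i = 1, j = 6.
i stops at index 1 (arr[1]=22 > 5), j stops at index 2 (arr[2]=1 <= 5): swap arr[1] and arr[2], array becomes [5, 1, 22, 18, 15, 19, 26]
i ends at 2, j ends at 1: the pointers have crossed (j < i), so scanning stops.

Swap pivot arr[0] with arr[1] to place pivot at position 1: [1, 5, 22, 18, 15, 19, 26]
Pivot position: 1

After partitioning with pivot 5, the array becomes [1, 5, 22, 18, 15, 19, 26]. The pivot is placed at index 1. All elements to the left of the pivot are <= 5, and all elements to the right are > 5.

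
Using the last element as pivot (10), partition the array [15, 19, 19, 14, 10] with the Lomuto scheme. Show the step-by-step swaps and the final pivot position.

Lomuto partition with pivot = 10:

Initial array: [15, 19, 19, 14, 10]

arr[0]=15 > 10: no swap
arr[1]=19 > 10: no swap
arr[2]=19 > 10: no swap
arr[3]=14 > 10: no swap

Place pivot at position 0: [10, 19, 19, 14, 15]
Pivot position: 0

After partitioning with pivot 10, the array becomes [10, 19, 19, 14, 15]. The pivot is placed at index 0. All elements to the left of the pivot are <= 10, and all elements to the right are > 10.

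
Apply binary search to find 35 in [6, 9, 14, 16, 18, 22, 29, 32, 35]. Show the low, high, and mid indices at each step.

Binary search for 35 in [6, 9, 14, 16, 18, 22, 29, 32, 35]:

lo=0, hi=8, mid=4, arr[mid]=18 -> 18 < 35, search right half
lo=5, hi=8, mid=6, arr[mid]=29 -> 29 < 35, search right half
lo=7, hi=8, mid=7, arr[mid]=32 -> 32 < 35, search right half
lo=8, hi=8, mid=8, arr[mid]=35 -> Found target at index 8!

Binary search finds 35 at index 8 after 4 comparisons. The search repeatedly halves the search space by comparing with the middle element.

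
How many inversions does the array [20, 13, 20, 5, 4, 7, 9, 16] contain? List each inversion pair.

Finding inversions in [20, 13, 20, 5, 4, 7, 9, 16]:

(0, 1): arr[0]=20 > arr[1]=13
(0, 3): arr[0]=20 > arr[3]=5
(0, 4): arr[0]=20 > arr[4]=4
(0, 5): arr[0]=20 > arr[5]=7
(0, 6): arr[0]=20 > arr[6]=9
(0, 7): arr[0]=20 > arr[7]=16
(1, 3): arr[1]=13 > arr[3]=5
(1, 4): arr[1]=13 > arr[4]=4
(1, 5): arr[1]=13 > arr[5]=7
(1, 6): arr[1]=13 > arr[6]=9
(2, 3): arr[2]=20 > arr[3]=5
(2, 4): arr[2]=20 > arr[4]=4
(2, 5): arr[2]=20 > arr[5]=7
(2, 6): arr[2]=20 > arr[6]=9
(2, 7): arr[2]=20 > arr[7]=16
(3, 4): arr[3]=5 > arr[4]=4

Total inversions: 16

The array has 16 inversion(s): (0,1), (0,3), (0,4), (0,5), (0,6), (0,7), (1,3), (1,4), (1,5), (1,6), (2,3), (2,4), (2,5), (2,6), (2,7), (3,4). Each pair (i,j) satisfies i < j and arr[i] > arr[j].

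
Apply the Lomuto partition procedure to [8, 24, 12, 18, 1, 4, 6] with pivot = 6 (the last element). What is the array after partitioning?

Lomuto partition with pivot = 6:

Initial array: [8, 24, 12, 18, 1, 4, 6]

arr[0]=8 > 6: no swap
arr[1]=24 > 6: no swap
arr[2]=12 > 6: no swap
arr[3]=18 > 6: no swap
arr[4]=1 <= 6: swap with position 0, array becomes [1, 24, 12, 18, 8, 4, 6]
arr[5]=4 <= 6: swap with position 1, array becomes [1, 4, 12, 18, 8, 24, 6]

Place pivot at position 2: [1, 4, 6, 18, 8, 24, 12]
Pivot position: 2

After partitioning with pivot 6, the array becomes [1, 4, 6, 18, 8, 24, 12]. The pivot is placed at index 2. All elements to the left of the pivot are <= 6, and all elements to the right are > 6.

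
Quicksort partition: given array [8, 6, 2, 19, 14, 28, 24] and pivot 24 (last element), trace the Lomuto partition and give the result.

Lomuto partition with pivot = 24:

Initial array: [8, 6, 2, 19, 14, 28, 24]

arr[0]=8 <= 24: swap with position 0, array becomes [8, 6, 2, 19, 14, 28, 24]
arr[1]=6 <= 24: swap with position 1, array becomes [8, 6, 2, 19, 14, 28, 24]
arr[2]=2 <= 24: swap with position 2, array becomes [8, 6, 2, 19, 14, 28, 24]
arr[3]=19 <= 24: swap with position 3, array becomes [8, 6, 2, 19, 14, 28, 24]
arr[4]=14 <= 24: swap with position 4, array becomes [8, 6, 2, 19, 14, 28, 24]
arr[5]=28 > 24: no swap

Place pivot at position 5: [8, 6, 2, 19, 14, 24, 28]
Pivot position: 5

After partitioning with pivot 24, the array becomes [8, 6, 2, 19, 14, 24, 28]. The pivot is placed at index 5. All elements to the left of the pivot are <= 24, and all elements to the right are > 24.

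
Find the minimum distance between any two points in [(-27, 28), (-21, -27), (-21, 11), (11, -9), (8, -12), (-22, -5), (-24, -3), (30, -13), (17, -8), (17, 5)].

Computing all pairwise distances among 10 points:

d((-27, 28), (-21, -27)) = 55.3263
d((-27, 28), (-21, 11)) = 18.0278
d((-27, 28), (11, -9)) = 53.0377
d((-27, 28), (8, -12)) = 53.1507
d((-27, 28), (-22, -5)) = 33.3766
d((-27, 28), (-24, -3)) = 31.1448
d((-27, 28), (30, -13)) = 70.214
d((-27, 28), (17, -8)) = 56.8507
d((-27, 28), (17, 5)) = 49.6488
d((-21, -27), (-21, 11)) = 38.0
d((-21, -27), (11, -9)) = 36.7151
d((-21, -27), (8, -12)) = 32.6497
d((-21, -27), (-22, -5)) = 22.0227
d((-21, -27), (-24, -3)) = 24.1868
d((-21, -27), (30, -13)) = 52.8867
d((-21, -27), (17, -8)) = 42.4853
d((-21, -27), (17, 5)) = 49.679
d((-21, 11), (11, -9)) = 37.7359
d((-21, 11), (8, -12)) = 37.0135
d((-21, 11), (-22, -5)) = 16.0312
d((-21, 11), (-24, -3)) = 14.3178
d((-21, 11), (30, -13)) = 56.3649
d((-21, 11), (17, -8)) = 42.4853
d((-21, 11), (17, 5)) = 38.4708
d((11, -9), (8, -12)) = 4.2426
d((11, -9), (-22, -5)) = 33.2415
d((11, -9), (-24, -3)) = 35.5106
d((11, -9), (30, -13)) = 19.4165
d((11, -9), (17, -8)) = 6.0828
d((11, -9), (17, 5)) = 15.2315
d((8, -12), (-22, -5)) = 30.8058
d((8, -12), (-24, -3)) = 33.2415
d((8, -12), (30, -13)) = 22.0227
d((8, -12), (17, -8)) = 9.8489
d((8, -12), (17, 5)) = 19.2354
d((-22, -5), (-24, -3)) = 2.8284 <-- minimum
d((-22, -5), (30, -13)) = 52.6118
d((-22, -5), (17, -8)) = 39.1152
d((-22, -5), (17, 5)) = 40.2616
d((-24, -3), (30, -13)) = 54.9181
d((-24, -3), (17, -8)) = 41.3038
d((-24, -3), (17, 5)) = 41.7732
d((30, -13), (17, -8)) = 13.9284
d((30, -13), (17, 5)) = 22.2036
d((17, -8), (17, 5)) = 13.0

Closest pair: (-22, -5) and (-24, -3) with distance 2.8284

The closest pair is (-22, -5) and (-24, -3) with Euclidean distance 2.8284. For 10 points, brute-force pairwise comparison is shown above. For large n, the divide-and-conquer algorithm (sort by x, recurse on halves, check the dividing strip) achieves O(n log n).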